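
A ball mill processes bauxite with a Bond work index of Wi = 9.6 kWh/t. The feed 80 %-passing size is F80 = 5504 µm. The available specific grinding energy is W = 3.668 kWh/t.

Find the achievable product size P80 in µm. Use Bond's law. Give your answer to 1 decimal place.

P80 = 374.3 µm

W_Bond = 10·Wi·(1/√P₈₀ − 1/√F₈₀)
⇒ 1/√P80 = W/(10·Wi) + 1/√F80
  = 3.6680/(10·9.6) + 1/√5504 = 0.038208 + 0.013479 = 0.051687
P80 = (1/0.051687)² = 19.3471² = 374.31 µm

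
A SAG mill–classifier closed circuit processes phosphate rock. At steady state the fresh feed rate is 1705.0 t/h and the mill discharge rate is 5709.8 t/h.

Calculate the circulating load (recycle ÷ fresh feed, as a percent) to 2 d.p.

CL = 234.89 %

Mill node: discharge = fresh + recycle.
R = M − F = 5709.8 − 1705.0 = 4004.8 t/h
CL = 100·R/F = 100·4004.8/1705.0 = 234.89 %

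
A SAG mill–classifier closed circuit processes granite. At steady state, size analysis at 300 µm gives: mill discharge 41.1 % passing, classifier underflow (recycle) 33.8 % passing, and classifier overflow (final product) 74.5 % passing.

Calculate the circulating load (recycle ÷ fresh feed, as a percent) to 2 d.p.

CL = 457.53 %

Two-product formula at 300 µm:
d + r·d = r·u + o → r(d−u) = o−d
r = (74.5 − 41.1)/(41.1 − 33.8) = 33.4/7.3 = 4.5753
CL = 100·r = 457.53 %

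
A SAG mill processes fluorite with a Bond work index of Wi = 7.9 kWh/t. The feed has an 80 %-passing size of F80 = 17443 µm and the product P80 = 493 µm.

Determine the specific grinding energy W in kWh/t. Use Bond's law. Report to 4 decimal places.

W = 10 Wi (P80^-0.5 − F80^-0.5)
1/√493 = 0.045038;  1/√17443 = 0.007572
W = 10·7.9·(0.045038 − 0.007572) = 2.9598 kWh/t

W = 2.9598 kWh/t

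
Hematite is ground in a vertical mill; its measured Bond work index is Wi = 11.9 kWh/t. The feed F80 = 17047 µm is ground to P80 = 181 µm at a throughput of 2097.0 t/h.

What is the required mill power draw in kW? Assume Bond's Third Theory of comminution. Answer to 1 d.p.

P = 16637.1 kW

W_Bond = 10·Wi·(1/√P₈₀ − 1/√F₈₀)
W = 10·11.9·(1/√181 − 1/√17047) = 10·11.9·(0.066670) = 7.9338 kWh/t
Power = W × throughput = 7.9338 kWh/t × 2097.0 t/h = 16637.1 kW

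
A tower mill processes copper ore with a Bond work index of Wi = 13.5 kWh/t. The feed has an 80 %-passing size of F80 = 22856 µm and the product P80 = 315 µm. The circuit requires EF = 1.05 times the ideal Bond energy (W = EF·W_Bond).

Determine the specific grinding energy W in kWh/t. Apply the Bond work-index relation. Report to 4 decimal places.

W = 7.0491 kWh/t

W = 10 Wi (P80^-0.5 − F80^-0.5)
1/√315 = 0.056344;  1/√22856 = 0.006615
W = 10·13.5·(0.056344 − 0.006615) = 6.7134 kWh/t
Apply correction: 6.7134 × 1.05 = 7.0491 kWh/t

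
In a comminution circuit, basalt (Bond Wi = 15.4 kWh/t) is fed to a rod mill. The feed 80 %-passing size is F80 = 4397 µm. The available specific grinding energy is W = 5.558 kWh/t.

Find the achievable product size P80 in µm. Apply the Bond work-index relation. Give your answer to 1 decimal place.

W_Bond = 10·Wi·(1/√P₈₀ − 1/√F₈₀)
⇒ 1/√P80 = W/(10 Wi) + 1/√F80
  = 5.5580/(10·15.4) + 1/√4397 = 0.036091 + 0.015081 = 0.051172
P80 = (1/0.051172)² = 19.5421² = 381.89 µm

P80 = 381.9 µm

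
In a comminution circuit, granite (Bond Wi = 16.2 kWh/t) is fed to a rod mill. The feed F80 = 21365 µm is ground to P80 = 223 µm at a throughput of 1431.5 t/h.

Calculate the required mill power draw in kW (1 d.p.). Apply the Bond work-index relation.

W = 10 Wi (P80^-0.5 − F80^-0.5)
W = 10·16.2·(1/√223 − 1/√21365) = 10·16.2·(0.060123) = 9.7400 kWh/t
P = W·T = 9.7400·1431.5 = 13942.8 kW

P = 13942.8 kW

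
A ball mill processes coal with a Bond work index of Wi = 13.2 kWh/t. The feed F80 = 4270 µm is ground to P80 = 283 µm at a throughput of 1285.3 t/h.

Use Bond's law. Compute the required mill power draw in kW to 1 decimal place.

P = 7488.9 kW

W_Bond = 10·Wi·(1/√P₈₀ − 1/√F₈₀)
W = 10·13.2·(1/√283 − 1/√4270) = 10·13.2·(0.044140) = 5.8265 kWh/t
P = W·T = 5.8265·1285.3 = 7488.9 kW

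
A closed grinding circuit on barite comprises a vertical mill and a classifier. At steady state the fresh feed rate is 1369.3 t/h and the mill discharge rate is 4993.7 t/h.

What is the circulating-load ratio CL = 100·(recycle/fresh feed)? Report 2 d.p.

Discharge = new feed + return, hence
R = M − F = 4993.7 − 1369.3 = 3624.4 t/h
CL = 100·R/F = 100·3624.4/1369.3 = 264.69 %

CL = 264.69 %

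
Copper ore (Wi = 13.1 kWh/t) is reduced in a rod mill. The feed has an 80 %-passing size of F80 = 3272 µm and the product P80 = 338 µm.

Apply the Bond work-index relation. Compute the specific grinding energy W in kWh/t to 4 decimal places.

W = 4.8353 kWh/t

Bond:  W = 10 Wi (1/√P − 1/√F)
1/√338 = 0.054393;  1/√3272 = 0.017482
W = 10·13.1·(0.054393 − 0.017482) = 4.8353 kWh/t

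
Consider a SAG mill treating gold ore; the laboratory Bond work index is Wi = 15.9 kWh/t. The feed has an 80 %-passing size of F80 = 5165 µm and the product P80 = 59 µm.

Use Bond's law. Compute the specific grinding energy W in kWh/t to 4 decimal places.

W = 18.4876 kWh/t

W = 10 Wi (1/√P80 − 1/√F80)  [Bond]
1/√59 = 0.130189;  1/√5165 = 0.013914
W = 10·15.9·(0.130189 − 0.013914) = 18.4876 kWh/t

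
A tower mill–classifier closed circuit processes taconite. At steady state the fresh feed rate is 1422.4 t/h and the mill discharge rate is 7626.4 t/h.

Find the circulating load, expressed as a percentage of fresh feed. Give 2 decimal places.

Discharge = new feed + return, hence
R = M − F = 7626.4 − 1422.4 = 6204.0 t/h
CL = 100·R/F = 100·6204.0/1422.4 = 436.16 %

CL = 436.16 %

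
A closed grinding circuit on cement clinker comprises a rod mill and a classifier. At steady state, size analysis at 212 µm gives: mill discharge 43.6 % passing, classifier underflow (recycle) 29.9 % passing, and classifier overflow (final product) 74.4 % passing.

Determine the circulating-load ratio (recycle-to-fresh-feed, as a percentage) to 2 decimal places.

Balance %-passing 212 µm (r = R/F):
d + r·d = r·u + o → r(d−u) = o−d
r = (74.4 − 43.6)/(43.6 − 29.9) = 30.8/13.7 = 2.2482
CL = 100·r = 224.82 %

CL = 224.82 %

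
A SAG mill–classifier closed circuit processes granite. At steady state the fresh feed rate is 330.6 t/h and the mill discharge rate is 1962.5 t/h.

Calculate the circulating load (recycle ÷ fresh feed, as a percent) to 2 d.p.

M = F + R at steady state, so:
R = M − F = 1962.5 − 330.6 = 1631.9 t/h
CL = 100·R/F = 100·1631.9/330.6 = 493.62 %

CL = 493.62 %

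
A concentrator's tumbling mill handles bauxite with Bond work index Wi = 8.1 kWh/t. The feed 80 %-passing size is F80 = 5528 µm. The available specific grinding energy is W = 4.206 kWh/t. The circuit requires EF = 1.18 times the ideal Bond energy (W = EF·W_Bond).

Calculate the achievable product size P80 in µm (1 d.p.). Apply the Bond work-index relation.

P80 = 302.9 µm

W = 10 Wi (1/√P80 − 1/√F80)  [Bond]
W_Bond = W / EF = 4.206 / 1.18 = 3.5644 kWh/t
P80^(−½) = W_Bond/(10 Wi) + F80^(−½)
  = 3.5644/(10·8.1) + 1/√5528 = 0.044005 + 0.013450 = 0.057455
P80 = (1/0.057455)² = 17.4050² = 302.93 µm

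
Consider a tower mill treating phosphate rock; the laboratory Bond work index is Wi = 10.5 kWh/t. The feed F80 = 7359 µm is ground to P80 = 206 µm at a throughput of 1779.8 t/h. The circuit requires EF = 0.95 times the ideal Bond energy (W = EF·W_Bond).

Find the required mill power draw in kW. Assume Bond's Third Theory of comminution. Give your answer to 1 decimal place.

W = 10 Wi (1/√P80 − 1/√F80)  [Bond]
W = 10·10.5·(1/√206 − 1/√7359) = 10·10.5·(0.058016) = 6.0917 kWh/t
Corrected W = EF·W_Bond = 0.95·6.0917 = 5.7871 kWh/t
P = W·T = 5.7871·1779.8 = 10299.9 kW

P = 10299.9 kW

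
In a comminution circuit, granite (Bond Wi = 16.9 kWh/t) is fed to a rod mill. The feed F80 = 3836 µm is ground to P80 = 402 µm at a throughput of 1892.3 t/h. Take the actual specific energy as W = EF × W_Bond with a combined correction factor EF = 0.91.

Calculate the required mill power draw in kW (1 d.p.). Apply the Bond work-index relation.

W = 10 Wi (1/√P80 − 1/√F80)  [Bond]
W = 10·16.9·(1/√402 − 1/√3836) = 10·16.9·(0.033730) = 5.7003 kWh/t
Apply correction: 5.7003 × 0.91 = 5.1873 kWh/t
Power = W × throughput = 5.1873 kWh/t × 1892.3 t/h = 9815.9 kW

P = 9815.9 kW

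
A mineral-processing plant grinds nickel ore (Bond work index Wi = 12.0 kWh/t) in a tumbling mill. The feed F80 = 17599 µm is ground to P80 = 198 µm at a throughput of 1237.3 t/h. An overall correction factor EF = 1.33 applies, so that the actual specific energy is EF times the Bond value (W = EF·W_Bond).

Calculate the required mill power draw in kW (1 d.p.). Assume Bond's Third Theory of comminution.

W = 10 Wi (1/√P80 − 1/√F80)  [Bond]
W = 10·12.0·(1/√198 − 1/√17599) = 10·12.0·(0.063529) = 7.6235 kWh/t
With EF = 1.33: W = 7.6235·1.33 = 10.1392 kWh/t
Power = W × throughput = 10.1392 kWh/t × 1237.3 t/h = 12545.2 kW

P = 12545.2 kW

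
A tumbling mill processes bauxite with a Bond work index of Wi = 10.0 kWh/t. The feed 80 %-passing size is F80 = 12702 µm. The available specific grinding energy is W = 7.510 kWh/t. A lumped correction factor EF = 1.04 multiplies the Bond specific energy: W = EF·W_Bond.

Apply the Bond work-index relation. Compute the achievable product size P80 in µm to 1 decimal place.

P80 = 152.1 µm

W = 10 Wi (1/√P80 − 1/√F80)  [Bond]
W_Bond = W / EF = 7.510 / 1.04 = 7.2212 kWh/t
⇒ 1/√P80 = W_Bond/(10 Wi) + 1/√F80
  = 7.2212/(10·10.0) + 1/√12702 = 0.072212 + 0.008873 = 0.081084
P80 = (1/0.081084)² = 12.3328² = 152.10 µm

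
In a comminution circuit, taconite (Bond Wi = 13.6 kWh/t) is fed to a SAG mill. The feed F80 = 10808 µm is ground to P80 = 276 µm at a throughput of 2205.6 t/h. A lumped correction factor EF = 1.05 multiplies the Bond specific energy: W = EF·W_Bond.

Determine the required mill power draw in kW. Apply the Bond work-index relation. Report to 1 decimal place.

Bond:  W = 10 Wi (1/√P − 1/√F)
W = 10·13.6·(1/√276 − 1/√10808) = 10·13.6·(0.050574) = 6.8781 kWh/t
W_actual = 1.05 × 6.8781 = 7.2220 kWh/t
P = W·T = 7.2220·2205.6 = 15928.8 kW

P = 15928.8 kW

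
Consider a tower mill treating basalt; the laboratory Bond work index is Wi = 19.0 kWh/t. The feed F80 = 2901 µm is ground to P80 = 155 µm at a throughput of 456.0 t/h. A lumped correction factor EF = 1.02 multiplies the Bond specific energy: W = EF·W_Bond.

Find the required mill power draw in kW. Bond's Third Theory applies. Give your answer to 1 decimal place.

Bond:  W = 10 Wi (1/√P − 1/√F)
W = 10·19.0·(1/√155 − 1/√2901) = 10·19.0·(0.061756) = 11.7336 kWh/t
W_actual = 1.02 × 11.7336 = 11.9682 kWh/t
Power = W × throughput = 11.9682 kWh/t × 456.0 t/h = 5457.5 kW

P = 5457.5 kW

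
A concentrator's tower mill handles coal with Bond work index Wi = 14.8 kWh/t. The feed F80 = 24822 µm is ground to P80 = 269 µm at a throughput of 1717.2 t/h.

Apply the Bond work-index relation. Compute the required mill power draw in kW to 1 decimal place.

Bond:  W = 10 Wi (1/√P − 1/√F)
W = 10·14.8·(1/√269 − 1/√24822) = 10·14.8·(0.054624) = 8.0843 kWh/t
Mill draw = 8.0843 × 1717.2 = 13882.4 kW

P = 13882.4 kW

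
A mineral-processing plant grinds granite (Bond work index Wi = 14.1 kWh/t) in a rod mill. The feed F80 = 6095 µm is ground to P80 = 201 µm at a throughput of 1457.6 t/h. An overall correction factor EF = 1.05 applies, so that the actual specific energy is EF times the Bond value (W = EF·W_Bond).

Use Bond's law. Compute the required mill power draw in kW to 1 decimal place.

P = 12457.1 kW

W = 10 Wi (P80^-0.5 − F80^-0.5)
W = 10·14.1·(1/√201 − 1/√6095) = 10·14.1·(0.057726) = 8.1393 kWh/t
W_actual = 1.05 × 8.1393 = 8.5463 kWh/t
P_mill = W·ṁ = 8.5463·1457.6 = 12457.1 kW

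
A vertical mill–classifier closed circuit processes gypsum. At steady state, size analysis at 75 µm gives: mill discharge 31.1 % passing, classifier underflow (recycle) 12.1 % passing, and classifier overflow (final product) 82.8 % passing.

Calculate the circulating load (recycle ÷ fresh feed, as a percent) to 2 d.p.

CL = 272.11 %

Classifier node, passing 75 µm:
(1+r)·d = r·u + o ⇒ r = (o−d)/(d−u)
r = (82.8 − 31.1)/(31.1 − 12.1) = 51.7/19.0 = 2.7211
CL = 100·r = 272.11 %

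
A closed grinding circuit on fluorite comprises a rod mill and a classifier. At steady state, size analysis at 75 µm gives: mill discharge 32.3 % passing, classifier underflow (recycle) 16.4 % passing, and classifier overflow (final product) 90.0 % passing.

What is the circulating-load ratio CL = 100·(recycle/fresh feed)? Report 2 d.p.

CL = 362.89 %

Two-product formula at 75 µm:
(1+r)d = ru + o → r = (o−d)/(d−u)
r = (90.0 − 32.3)/(32.3 − 16.4) = 57.7/15.9 = 3.6289
CL = 100·r = 362.89 %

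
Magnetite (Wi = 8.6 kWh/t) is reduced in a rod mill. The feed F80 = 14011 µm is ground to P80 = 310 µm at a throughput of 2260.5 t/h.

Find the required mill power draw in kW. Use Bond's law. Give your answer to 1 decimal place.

W = 10·Wi·[P80^(−½) − F80^(−½)]
W = 10·8.6·(1/√310 − 1/√14011) = 10·8.6·(0.048348) = 4.1579 kWh/t
P = W·T = 4.1579·2260.5 = 9399.0 kW

P = 9399.0 kW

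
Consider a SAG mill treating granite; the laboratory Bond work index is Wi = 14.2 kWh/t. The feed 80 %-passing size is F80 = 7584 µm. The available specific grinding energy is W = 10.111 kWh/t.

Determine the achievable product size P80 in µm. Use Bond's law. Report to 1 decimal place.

P80 = 146.3 µm

Bond: W = 10·Wi·(1/√P80 − 1/√F80)
P80^-0.5 = F80^-0.5 + W/(10 Wi)
  = 10.1110/(10·14.2) + 1/√7584 = 0.071204 + 0.011483 = 0.082687
P80 = (1/0.082687)² = 12.0938² = 146.26 µm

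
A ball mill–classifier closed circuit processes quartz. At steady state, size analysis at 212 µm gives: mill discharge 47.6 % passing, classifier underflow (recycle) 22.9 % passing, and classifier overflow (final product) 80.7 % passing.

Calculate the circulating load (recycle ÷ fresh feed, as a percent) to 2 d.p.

CL = 134.01 %

Mass balance on the −212 µm fraction:
(1+r)·d = r·u + o ⇒ r = (o−d)/(d−u)
r = (80.7 − 47.6)/(47.6 − 22.9) = 33.1/24.7 = 1.3401
CL = 100·r = 134.01 %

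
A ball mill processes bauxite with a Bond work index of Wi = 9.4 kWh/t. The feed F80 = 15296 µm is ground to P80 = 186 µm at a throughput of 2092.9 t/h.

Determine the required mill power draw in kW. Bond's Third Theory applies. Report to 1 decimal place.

Bond:  W = 10 Wi (1/√P − 1/√F)
W = 10·9.4·(1/√186 − 1/√15296) = 10·9.4·(0.065238) = 6.1324 kWh/t
P_mill = W·ṁ = 6.1324·2092.9 = 12834.4 kW

P = 12834.4 kW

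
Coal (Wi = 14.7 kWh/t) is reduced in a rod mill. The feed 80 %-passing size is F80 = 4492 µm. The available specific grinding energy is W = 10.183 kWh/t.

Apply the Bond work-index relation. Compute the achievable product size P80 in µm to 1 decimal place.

Bond:  W = 10 Wi (1/√P − 1/√F)
1/√P80 = 1/√F80 + W/(10·Wi)
  = 10.1830/(10·14.7) + 1/√4492 = 0.069272 + 0.014920 = 0.084192
P80 = (1/0.084192)² = 11.8775² = 141.08 µm

P80 = 141.1 µm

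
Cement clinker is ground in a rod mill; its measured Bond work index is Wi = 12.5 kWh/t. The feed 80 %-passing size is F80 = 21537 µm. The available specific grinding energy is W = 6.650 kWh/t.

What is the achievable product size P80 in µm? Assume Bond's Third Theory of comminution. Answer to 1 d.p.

W = 10 Wi / √P80 − 10 Wi / √F80
P80^(−½) = W/(10 Wi) + F80^(−½)
  = 6.6500/(10·12.5) + 1/√21537 = 0.053200 + 0.006814 = 0.060014
P80 = (1/0.060014)² = 16.6628² = 277.65 µm

P80 = 277.6 µm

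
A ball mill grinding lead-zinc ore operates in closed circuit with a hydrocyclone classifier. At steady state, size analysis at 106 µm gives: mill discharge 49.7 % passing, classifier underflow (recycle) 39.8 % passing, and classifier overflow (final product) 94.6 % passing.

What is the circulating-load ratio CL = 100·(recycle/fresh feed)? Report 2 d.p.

CL = 453.54 %

Mass balance on the −106 µm fraction:
(1+r)d = ru + o → r = (o−d)/(d−u)
r = (94.6 − 49.7)/(49.7 − 39.8) = 44.9/9.9 = 4.5354
CL = 100·r = 453.54 %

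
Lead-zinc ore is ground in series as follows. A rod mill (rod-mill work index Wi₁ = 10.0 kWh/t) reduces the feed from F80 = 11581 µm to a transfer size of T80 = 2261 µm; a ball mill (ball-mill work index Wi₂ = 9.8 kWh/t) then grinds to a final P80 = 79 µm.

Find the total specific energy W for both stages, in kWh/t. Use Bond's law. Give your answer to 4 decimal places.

W = 10.1387 kWh/t

W = 10·Wi·(P80^(-½) − F80^(-½))
Stage 1 (11581→2261 µm, Wi₁=10.0): W₁ = 10·10.0·(0.021031 − 0.009292) = 1.1738 kWh/t
Stage 2 (2261→79 µm, Wi₂=9.8): W₂ = 10·9.8·(0.112509 − 0.021031) = 8.9649 kWh/t
W = W₁ + W₂ = 1.1738 + 8.9649 = 10.1387 kWh/t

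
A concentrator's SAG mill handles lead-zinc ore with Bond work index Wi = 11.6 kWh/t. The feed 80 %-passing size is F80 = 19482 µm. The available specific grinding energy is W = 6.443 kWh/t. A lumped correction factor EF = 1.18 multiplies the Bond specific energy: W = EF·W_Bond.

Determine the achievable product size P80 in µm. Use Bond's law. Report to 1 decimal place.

P80 = 340.0 µm

W = 10·Wi·(P80^(-½) − F80^(-½))
W_Bond = W / EF = 6.443 / 1.18 = 5.4602 kWh/t
⇒ 1/√P80 = W_Bond/(10 Wi) + 1/√F80
  = 5.4602/(10·11.6) + 1/√19482 = 0.047070 + 0.007164 = 0.054235
P80 = (1/0.054235)² = 18.4383² = 339.97 µm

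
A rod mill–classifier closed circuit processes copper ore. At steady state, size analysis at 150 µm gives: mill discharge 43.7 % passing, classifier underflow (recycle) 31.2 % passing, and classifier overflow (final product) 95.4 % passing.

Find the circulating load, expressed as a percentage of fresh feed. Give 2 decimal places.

CL = 413.60 %

Balance %-passing 150 µm (r = R/F):
d + r·d = r·u + o → r(d−u) = o−d
r = (95.4 − 43.7)/(43.7 − 31.2) = 51.7/12.5 = 4.1360
CL = 100·r = 413.60 %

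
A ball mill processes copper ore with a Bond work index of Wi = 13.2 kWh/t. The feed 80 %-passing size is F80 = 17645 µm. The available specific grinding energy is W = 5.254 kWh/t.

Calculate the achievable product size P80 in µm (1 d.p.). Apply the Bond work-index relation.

Bond:  W = 10 Wi (1/√P − 1/√F)
⇒ 1/√P80 = W/(10 Wi) + 1/√F80
  = 5.2540/(10·13.2) + 1/√17645 = 0.039803 + 0.007528 = 0.047331
P80 = (1/0.047331)² = 21.1277² = 446.38 µm

P80 = 446.4 µm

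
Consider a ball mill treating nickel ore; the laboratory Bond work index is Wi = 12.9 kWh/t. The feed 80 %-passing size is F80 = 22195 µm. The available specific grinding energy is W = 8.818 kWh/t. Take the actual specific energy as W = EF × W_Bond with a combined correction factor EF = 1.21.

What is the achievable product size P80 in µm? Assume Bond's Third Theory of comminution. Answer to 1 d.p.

P80 = 250.3 µm

W = 10·Wi·(P80^(-½) − F80^(-½))
W_Bond = W / EF = 8.818 / 1.21 = 7.2876 kWh/t
P80^-0.5 = F80^-0.5 + W_Bond/(10 Wi)
  = 7.2876/(10·12.9) + 1/√22195 = 0.056493 + 0.006712 = 0.063205
P80 = (1/0.063205)² = 15.8214² = 250.32 µm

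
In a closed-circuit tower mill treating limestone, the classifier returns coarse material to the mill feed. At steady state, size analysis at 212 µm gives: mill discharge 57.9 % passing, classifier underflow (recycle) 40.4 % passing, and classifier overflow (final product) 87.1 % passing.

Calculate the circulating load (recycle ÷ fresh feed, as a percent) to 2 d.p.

CL = 166.86 %

Balance %-passing 212 µm (r = R/F):
r = (o − d)/(d − u)
r = (87.1 − 57.9)/(57.9 − 40.4) = 29.2/17.5 = 1.6686
CL = 100·r = 166.86 %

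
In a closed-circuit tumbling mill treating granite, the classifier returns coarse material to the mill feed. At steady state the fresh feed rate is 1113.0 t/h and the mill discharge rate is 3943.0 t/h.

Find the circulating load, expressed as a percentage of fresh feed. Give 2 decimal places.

CL = 254.27 %

Discharge = new feed + return, hence
R = M − F = 3943.0 − 1113.0 = 2830.0 t/h
CL = 100·R/F = 100·2830.0/1113.0 = 254.27 %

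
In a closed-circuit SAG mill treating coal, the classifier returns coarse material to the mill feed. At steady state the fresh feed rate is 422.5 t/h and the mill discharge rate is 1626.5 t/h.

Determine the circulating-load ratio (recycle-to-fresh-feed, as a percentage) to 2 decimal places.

Steady state: M = F + R.
R = M − F = 1626.5 − 422.5 = 1204.0 t/h
CL = 100·R/F = 100·1204.0/422.5 = 284.97 %

CL = 284.97 %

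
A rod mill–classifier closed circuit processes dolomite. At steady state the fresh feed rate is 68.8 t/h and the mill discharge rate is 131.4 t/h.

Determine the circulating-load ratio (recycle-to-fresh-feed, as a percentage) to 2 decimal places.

CL = 90.99 %

M = F + R at steady state, so:
R = M − F = 131.4 − 68.8 = 62.6 t/h
CL = 100·R/F = 100·62.6/68.8 = 90.99 %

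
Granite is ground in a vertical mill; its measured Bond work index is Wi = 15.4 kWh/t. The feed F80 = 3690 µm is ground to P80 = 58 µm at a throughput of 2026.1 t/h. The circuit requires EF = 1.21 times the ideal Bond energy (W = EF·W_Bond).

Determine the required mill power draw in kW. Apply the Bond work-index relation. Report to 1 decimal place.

P = 43358.7 kW

W_Bond = 10·Wi·(1/√P₈₀ − 1/√F₈₀)
W = 10·15.4·(1/√58 − 1/√3690) = 10·15.4·(0.114844) = 17.6860 kWh/t
Apply correction: 17.6860 × 1.21 = 21.4001 kWh/t
Power = W × throughput = 21.4001 kWh/t × 2026.1 t/h = 43358.7 kW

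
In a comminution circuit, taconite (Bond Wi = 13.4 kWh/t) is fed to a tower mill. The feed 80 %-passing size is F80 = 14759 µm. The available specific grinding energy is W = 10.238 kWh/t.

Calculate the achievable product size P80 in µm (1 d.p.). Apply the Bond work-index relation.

W = 10 Wi / √P80 − 10 Wi / √F80
⇒ 1/√P80 = W/(10·Wi) + 1/√F80
  = 10.2380/(10·13.4) + 1/√14759 = 0.076403 + 0.008231 = 0.084634
P80 = (1/0.084634)² = 11.8155² = 139.61 µm

P80 = 139.6 µm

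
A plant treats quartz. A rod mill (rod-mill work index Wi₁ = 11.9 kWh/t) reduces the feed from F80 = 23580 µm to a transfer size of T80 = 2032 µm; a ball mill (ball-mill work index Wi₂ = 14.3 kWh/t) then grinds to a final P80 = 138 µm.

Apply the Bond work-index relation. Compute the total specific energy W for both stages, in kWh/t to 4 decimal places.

W_Bond = 10·Wi·(1/√P₈₀ − 1/√F₈₀)
Stage 1 (23580→2032 µm, Wi₁=11.9): W₁ = 10·11.9·(0.022184 − 0.006512) = 1.8649 kWh/t
Stage 2 (2032→138 µm, Wi₂=14.3): W₂ = 10·14.3·(0.085126 − 0.022184) = 9.0007 kWh/t
W = W₁ + W₂ = 1.8649 + 9.0007 = 10.8656 kWh/t

W = 10.8656 kWh/t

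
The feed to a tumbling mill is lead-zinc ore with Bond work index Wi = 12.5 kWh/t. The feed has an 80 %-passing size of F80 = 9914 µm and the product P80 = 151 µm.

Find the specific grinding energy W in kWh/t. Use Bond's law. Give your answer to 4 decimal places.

W = 8.9169 kWh/t

W = 10·Wi·[P80^(−½) − F80^(−½)]
1/√151 = 0.081379;  1/√9914 = 0.010043
W = 10·12.5·(0.081379 − 0.010043) = 8.9169 kWh/t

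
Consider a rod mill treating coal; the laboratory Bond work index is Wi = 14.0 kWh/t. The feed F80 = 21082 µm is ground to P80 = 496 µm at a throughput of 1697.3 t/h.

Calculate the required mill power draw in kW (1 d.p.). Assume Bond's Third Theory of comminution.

W_Bond = 10·Wi·(1/√P₈₀ − 1/√F₈₀)
W = 10·14.0·(1/√496 − 1/√21082) = 10·14.0·(0.038014) = 5.3220 kWh/t
Mill draw = 5.3220 × 1697.3 = 9033.0 kW

P = 9033.0 kW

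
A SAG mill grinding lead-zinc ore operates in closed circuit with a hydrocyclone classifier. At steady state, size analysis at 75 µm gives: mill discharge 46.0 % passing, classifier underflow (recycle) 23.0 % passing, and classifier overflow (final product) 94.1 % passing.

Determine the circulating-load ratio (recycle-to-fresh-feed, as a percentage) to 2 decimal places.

CL = 209.13 %

Mass balance on the −75 µm fraction:
(1+r)·d = r·u + o ⇒ r = (o−d)/(d−u)
r = (94.1 − 46.0)/(46.0 − 23.0) = 48.1/23.0 = 2.0913
CL = 100·r = 209.13 %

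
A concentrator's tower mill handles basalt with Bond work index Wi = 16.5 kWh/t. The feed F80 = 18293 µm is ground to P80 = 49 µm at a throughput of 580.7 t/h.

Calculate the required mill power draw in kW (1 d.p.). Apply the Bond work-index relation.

P = 12979.5 kW

W = 10·Wi·(P80^(-½) − F80^(-½))
W = 10·16.5·(1/√49 − 1/√18293) = 10·16.5·(0.135464) = 22.3515 kWh/t
P = W·T = 22.3515·580.7 = 12979.5 kW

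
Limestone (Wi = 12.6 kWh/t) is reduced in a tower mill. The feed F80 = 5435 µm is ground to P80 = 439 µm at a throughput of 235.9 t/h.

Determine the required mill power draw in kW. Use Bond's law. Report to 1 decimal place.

P = 1015.4 kW

Bond: W = 10·Wi·(1/√P80 − 1/√F80)
W = 10·12.6·(1/√439 − 1/√5435) = 10·12.6·(0.034163) = 4.3045 kWh/t
Mill draw = 4.3045 × 235.9 = 1015.4 kW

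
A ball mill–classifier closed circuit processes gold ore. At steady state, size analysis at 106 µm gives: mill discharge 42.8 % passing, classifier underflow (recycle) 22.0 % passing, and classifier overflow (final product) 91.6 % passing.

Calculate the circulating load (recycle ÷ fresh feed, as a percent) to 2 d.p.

Balance %-passing 106 µm (r = R/F):
r = (o − d)/(d − u)
r = (91.6 − 42.8)/(42.8 − 22.0) = 48.8/20.8 = 2.3462
CL = 100·r = 234.62 %

CL = 234.62 %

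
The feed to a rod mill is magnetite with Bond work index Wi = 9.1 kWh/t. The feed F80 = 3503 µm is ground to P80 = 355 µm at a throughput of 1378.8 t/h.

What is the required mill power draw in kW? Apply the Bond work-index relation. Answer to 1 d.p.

P = 4539.4 kW

W = 10·Wi·(P80^(-½) − F80^(-½))
W = 10·9.1·(1/√355 − 1/√3503) = 10·9.1·(0.036179) = 3.2923 kWh/t
P = W·T = 3.2923·1378.8 = 4539.4 kW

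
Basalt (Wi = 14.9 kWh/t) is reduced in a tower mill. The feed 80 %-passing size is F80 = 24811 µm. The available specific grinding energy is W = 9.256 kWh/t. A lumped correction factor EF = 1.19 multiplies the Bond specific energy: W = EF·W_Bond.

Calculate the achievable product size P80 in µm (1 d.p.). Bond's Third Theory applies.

W_Bond = 10·Wi·(1/√P₈₀ − 1/√F₈₀)
W_Bond = W / EF = 9.256 / 1.19 = 7.7782 kWh/t
1/√P80 = 1/√F80 + W_Bond/(10·Wi)
  = 7.7782/(10·14.9) + 1/√24811 = 0.052202 + 0.006349 = 0.058551
P80 = (1/0.058551)² = 17.0791² = 291.70 µm

P80 = 291.7 µm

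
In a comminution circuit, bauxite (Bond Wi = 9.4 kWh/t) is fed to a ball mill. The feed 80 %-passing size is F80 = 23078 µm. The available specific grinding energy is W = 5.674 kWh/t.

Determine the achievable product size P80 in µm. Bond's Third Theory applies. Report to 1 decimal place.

W = 10 Wi / √P80 − 10 Wi / √F80
⇒ 1/√P80 = W/(10 Wi) + 1/√F80
  = 5.6740/(10·9.4) + 1/√23078 = 0.060362 + 0.006583 = 0.066944
P80 = (1/0.066944)² = 14.9378² = 223.14 µm

P80 = 223.1 µm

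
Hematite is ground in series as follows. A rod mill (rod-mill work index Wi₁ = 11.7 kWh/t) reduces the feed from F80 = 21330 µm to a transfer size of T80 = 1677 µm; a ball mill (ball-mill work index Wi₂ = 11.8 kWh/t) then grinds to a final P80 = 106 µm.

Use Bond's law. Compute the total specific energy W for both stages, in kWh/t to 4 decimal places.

W = 10 Wi / √P80 − 10 Wi / √F80
Stage 1 (21330→1677 µm, Wi₁=11.7): W₁ = 10·11.7·(0.024419 − 0.006847) = 2.0560 kWh/t
Stage 2 (1677→106 µm, Wi₂=11.8): W₂ = 10·11.8·(0.097129 − 0.024419) = 8.5797 kWh/t
W = W₁ + W₂ = 2.0560 + 8.5797 = 10.6356 kWh/t

W = 10.6356 kWh/t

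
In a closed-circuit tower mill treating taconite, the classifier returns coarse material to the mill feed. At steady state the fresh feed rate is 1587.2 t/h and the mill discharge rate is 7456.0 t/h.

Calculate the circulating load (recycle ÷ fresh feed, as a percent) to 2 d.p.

Discharge = new feed + return, hence
R = M − F = 7456.0 − 1587.2 = 5868.8 t/h
CL = 100·R/F = 100·5868.8/1587.2 = 369.76 %

CL = 369.76 %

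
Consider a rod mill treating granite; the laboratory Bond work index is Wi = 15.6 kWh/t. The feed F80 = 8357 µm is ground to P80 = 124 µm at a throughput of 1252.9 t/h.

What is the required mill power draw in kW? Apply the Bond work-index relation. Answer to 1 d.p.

P = 15414.1 kW

Bond:  W = 10 Wi (1/√P − 1/√F)
W = 10·15.6·(1/√124 − 1/√8357) = 10·15.6·(0.078864) = 12.3027 kWh/t
Power = W × throughput = 12.3027 kWh/t × 1252.9 t/h = 15414.1 kW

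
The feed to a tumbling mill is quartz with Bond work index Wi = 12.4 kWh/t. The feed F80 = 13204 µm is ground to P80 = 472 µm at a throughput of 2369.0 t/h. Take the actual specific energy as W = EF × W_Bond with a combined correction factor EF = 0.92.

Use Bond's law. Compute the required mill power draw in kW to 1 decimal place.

Bond: W = 10·Wi·(1/√P80 − 1/√F80)
W = 10·12.4·(1/√472 − 1/√13204) = 10·12.4·(0.037326) = 4.6284 kWh/t
Apply correction: 4.6284 × 0.92 = 4.2582 kWh/t
Power = W × throughput = 4.2582 kWh/t × 2369.0 t/h = 10087.6 kW

P = 10087.6 kW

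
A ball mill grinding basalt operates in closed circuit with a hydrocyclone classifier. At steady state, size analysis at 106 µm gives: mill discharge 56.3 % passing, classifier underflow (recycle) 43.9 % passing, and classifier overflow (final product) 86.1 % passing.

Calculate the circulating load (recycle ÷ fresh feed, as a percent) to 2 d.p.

Classifier node, passing 106 µm:
(1+r)d = ru + o → r = (o−d)/(d−u)
r = (86.1 − 56.3)/(56.3 − 43.9) = 29.8/12.4 = 2.4032
CL = 100·r = 240.32 %

CL = 240.32 %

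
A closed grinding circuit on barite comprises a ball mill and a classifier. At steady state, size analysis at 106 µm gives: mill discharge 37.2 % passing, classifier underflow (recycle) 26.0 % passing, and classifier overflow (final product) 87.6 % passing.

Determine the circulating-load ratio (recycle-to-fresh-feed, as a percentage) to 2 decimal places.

CL = 450.00 %

Balance %-passing 106 µm (r = R/F):
(1+r)·d = r·u + o ⇒ r = (o−d)/(d−u)
r = (87.6 − 37.2)/(37.2 − 26.0) = 50.4/11.2 = 4.5000
CL = 100·r = 450.00 %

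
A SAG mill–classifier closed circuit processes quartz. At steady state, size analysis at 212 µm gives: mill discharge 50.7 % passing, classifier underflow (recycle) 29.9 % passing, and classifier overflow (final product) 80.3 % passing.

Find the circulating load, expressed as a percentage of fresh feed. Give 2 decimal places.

Two-product formula at 212 µm:
Fd + Rd = Ru + Fo ⇒ R/F = (o−d)/(d−u)
r = (80.3 − 50.7)/(50.7 − 29.9) = 29.6/20.8 = 1.4231
CL = 100·r = 142.31 %

CL = 142.31 %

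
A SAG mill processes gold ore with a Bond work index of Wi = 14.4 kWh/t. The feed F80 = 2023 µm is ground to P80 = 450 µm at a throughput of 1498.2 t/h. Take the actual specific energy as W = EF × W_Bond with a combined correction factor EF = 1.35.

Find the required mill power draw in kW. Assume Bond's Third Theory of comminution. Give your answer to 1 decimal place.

W_Bond = 10·Wi·(1/√P₈₀ − 1/√F₈₀)
W = 10·14.4·(1/√450 − 1/√2023) = 10·14.4·(0.024907) = 3.5866 kWh/t
Corrected W = EF·W_Bond = 1.35·3.5866 = 4.8420 kWh/t
Mill draw = 4.8420 × 1498.2 = 7254.2 kW

P = 7254.2 kW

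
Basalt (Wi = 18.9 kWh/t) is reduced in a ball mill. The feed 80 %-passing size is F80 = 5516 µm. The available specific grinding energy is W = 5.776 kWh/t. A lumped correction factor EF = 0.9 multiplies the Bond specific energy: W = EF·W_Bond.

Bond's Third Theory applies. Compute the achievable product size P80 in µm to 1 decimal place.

P80 = 444.7 µm

W = 10·Wi·(P80^(-½) − F80^(-½))
W_Bond = W / EF = 5.776 / 0.9 = 6.4178 kWh/t
⇒ 1/√P80 = W_Bond/(10·Wi) + 1/√F80
  = 6.4178/(10·18.9) + 1/√5516 = 0.033956 + 0.013464 = 0.047421
P80 = (1/0.047421)² = 21.0877² = 444.69 µm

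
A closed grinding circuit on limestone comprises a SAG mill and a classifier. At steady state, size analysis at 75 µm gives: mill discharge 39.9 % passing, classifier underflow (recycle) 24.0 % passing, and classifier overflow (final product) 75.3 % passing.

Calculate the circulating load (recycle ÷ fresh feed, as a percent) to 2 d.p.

CL = 222.64 %

Two-product formula at 75 µm:
(1+r)d = ru + o → r = (o−d)/(d−u)
r = (75.3 − 39.9)/(39.9 − 24.0) = 35.4/15.9 = 2.2264
CL = 100·r = 222.64 %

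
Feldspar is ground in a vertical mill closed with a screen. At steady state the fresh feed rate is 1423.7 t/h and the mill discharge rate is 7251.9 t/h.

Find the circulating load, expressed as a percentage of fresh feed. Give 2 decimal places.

CL = 409.37 %

Discharge = new feed + return, hence
R = M − F = 7251.9 − 1423.7 = 5828.2 t/h
CL = 100·R/F = 100·5828.2/1423.7 = 409.37 %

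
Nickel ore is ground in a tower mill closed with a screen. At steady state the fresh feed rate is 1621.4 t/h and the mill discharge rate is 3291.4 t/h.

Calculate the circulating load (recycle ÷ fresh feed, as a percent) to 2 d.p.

Mill node: discharge = fresh + recycle.
R = M − F = 3291.4 − 1621.4 = 1670.0 t/h
CL = 100·R/F = 100·1670.0/1621.4 = 103.00 %

CL = 103.00 %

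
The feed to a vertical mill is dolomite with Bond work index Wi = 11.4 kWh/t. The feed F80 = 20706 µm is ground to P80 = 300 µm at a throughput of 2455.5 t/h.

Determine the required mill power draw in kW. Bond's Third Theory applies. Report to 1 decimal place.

W = 10 Wi (1/√P80 − 1/√F80)  [Bond]
W = 10·11.4·(1/√300 − 1/√20706) = 10·11.4·(0.050786) = 5.7896 kWh/t
Mill draw = 5.7896 × 2455.5 = 14216.2 kW

P = 14216.2 kW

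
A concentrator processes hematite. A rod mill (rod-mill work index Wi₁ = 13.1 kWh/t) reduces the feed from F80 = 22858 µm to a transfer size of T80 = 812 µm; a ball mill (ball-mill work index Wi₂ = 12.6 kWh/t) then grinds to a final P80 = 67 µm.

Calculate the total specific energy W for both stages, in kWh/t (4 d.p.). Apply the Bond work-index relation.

Bond:  W = 10 Wi (1/√P − 1/√F)
Stage 1 (22858→812 µm, Wi₁=13.1): W₁ = 10·13.1·(0.035093 − 0.006614) = 3.7307 kWh/t
Stage 2 (812→67 µm, Wi₂=12.6): W₂ = 10·12.6·(0.122169 − 0.035093) = 10.9716 kWh/t
W = W₁ + W₂ = 3.7307 + 10.9716 = 14.7023 kWh/t

W = 14.7023 kWh/t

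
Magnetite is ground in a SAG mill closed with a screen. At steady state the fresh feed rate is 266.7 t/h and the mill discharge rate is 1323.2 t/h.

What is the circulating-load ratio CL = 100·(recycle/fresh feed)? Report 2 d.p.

CL = 396.14 %

Mill node: discharge = fresh + recycle.
R = M − F = 1323.2 − 266.7 = 1056.5 t/h
CL = 100·R/F = 100·1056.5/266.7 = 396.14 %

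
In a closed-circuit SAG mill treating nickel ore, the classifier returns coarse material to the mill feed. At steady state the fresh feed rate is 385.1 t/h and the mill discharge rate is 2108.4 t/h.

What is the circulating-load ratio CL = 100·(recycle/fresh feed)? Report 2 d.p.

Steady state: M = F + R.
R = M − F = 2108.4 − 385.1 = 1723.3 t/h
CL = 100·R/F = 100·1723.3/385.1 = 447.49 %

CL = 447.49 %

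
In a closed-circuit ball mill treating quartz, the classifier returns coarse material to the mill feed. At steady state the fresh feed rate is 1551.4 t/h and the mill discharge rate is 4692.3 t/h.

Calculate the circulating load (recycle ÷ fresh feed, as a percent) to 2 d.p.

CL = 202.46 %

Discharge = new feed + return, hence
R = M − F = 4692.3 − 1551.4 = 3140.9 t/h
CL = 100·R/F = 100·3140.9/1551.4 = 202.46 %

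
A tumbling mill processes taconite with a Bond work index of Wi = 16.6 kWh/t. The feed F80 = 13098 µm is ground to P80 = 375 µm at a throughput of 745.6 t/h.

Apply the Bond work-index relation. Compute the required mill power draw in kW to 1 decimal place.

P = 5310.0 kW

Bond:  W = 10 Wi (1/√P − 1/√F)
W = 10·16.6·(1/√375 − 1/√13098) = 10·16.6·(0.042902) = 7.1217 kWh/t
Power = W × throughput = 7.1217 kWh/t × 745.6 t/h = 5310.0 kW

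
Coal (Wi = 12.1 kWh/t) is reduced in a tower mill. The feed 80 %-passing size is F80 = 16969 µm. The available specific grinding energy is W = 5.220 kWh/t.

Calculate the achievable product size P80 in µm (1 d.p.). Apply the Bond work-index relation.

P80 = 387.2 µm

Bond:  W = 10 Wi (1/√P − 1/√F)
⇒ 1/√P80 = W/(10·Wi) + 1/√F80
  = 5.2200/(10·12.1) + 1/√16969 = 0.043140 + 0.007677 = 0.050817
P80 = (1/0.050817)² = 19.6784² = 387.24 µm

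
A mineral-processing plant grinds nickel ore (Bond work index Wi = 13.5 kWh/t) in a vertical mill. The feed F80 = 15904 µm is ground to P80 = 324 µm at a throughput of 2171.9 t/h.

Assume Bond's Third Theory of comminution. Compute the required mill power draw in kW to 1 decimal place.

W = 10 Wi (P80^-0.5 − F80^-0.5)
W = 10·13.5·(1/√324 − 1/√15904) = 10·13.5·(0.047626) = 6.4295 kWh/t
Mill draw = 6.4295 × 2171.9 = 13964.3 kW

P = 13964.3 kW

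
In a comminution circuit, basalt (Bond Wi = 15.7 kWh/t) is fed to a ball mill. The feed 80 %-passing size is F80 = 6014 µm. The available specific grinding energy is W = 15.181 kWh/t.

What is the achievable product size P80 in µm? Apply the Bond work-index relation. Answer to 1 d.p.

W = 10·Wi·[P80^(−½) − F80^(−½)]
P80^(−½) = W/(10 Wi) + F80^(−½)
  = 15.1810/(10·15.7) + 1/√6014 = 0.096694 + 0.012895 = 0.109589
P80 = (1/0.109589)² = 9.1250² = 83.27 µm

P80 = 83.3 µm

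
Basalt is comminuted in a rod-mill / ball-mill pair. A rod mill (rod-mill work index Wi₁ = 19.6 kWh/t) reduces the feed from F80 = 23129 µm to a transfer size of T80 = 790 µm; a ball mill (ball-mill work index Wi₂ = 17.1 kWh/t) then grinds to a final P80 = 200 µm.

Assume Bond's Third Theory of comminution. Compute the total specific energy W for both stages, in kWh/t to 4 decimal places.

W = 11.6922 kWh/t

W_Bond = 10·Wi·(1/√P₈₀ − 1/√F₈₀)
Stage 1 (23129→790 µm, Wi₁=19.6): W₁ = 10·19.6·(0.035578 − 0.006575) = 5.6846 kWh/t
Stage 2 (790→200 µm, Wi₂=17.1): W₂ = 10·17.1·(0.070711 − 0.035578) = 6.0076 kWh/t
W = W₁ + W₂ = 5.6846 + 6.0076 = 11.6922 kWh/t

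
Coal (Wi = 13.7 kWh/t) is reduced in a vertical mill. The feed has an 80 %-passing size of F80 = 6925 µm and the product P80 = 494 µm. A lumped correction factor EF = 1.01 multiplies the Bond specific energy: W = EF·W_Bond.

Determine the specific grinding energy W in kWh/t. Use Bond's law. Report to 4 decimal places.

Bond: W = 10·Wi·(1/√P80 − 1/√F80)
1/√494 = 0.044992;  1/√6925 = 0.012017
W = 10·13.7·(0.044992 − 0.012017) = 4.5176 kWh/t
W_actual = 1.01 × 4.5176 = 4.5628 kWh/t

W = 4.5628 kWh/t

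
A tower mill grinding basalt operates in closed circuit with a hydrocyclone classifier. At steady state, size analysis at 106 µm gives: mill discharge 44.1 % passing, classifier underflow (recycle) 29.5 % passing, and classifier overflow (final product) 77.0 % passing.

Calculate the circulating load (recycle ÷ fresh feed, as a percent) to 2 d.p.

CL = 225.34 %

Mass balance on the −106 µm fraction:
d + r·d = r·u + o → r(d−u) = o−d
r = (77.0 − 44.1)/(44.1 − 29.5) = 32.9/14.6 = 2.2534
CL = 100·r = 225.34 %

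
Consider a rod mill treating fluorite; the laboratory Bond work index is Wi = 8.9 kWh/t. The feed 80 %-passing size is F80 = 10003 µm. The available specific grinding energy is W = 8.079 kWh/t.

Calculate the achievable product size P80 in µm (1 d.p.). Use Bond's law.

P80 = 98.5 µm

W = 10 Wi (P80^-0.5 − F80^-0.5)
⇒ 1/√P80 = W/(10·Wi) + 1/√F80
  = 8.0790/(10·8.9) + 1/√10003 = 0.090775 + 0.009999 = 0.100774
P80 = (1/0.100774)² = 9.9232² = 98.47 µm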